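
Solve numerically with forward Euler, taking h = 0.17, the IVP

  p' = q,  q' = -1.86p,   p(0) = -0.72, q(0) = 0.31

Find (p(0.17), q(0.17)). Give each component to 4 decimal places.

Euler on (p,q): p_{n+1} = p_n + h·p', q_{n+1} = q_n + h·q'.
0.000000: (-0.720000, 0.310000); f=(0.310000, 1.339200) → (-0.667300, 0.537664)
(p(0.17), q(0.17)) ≈ (-0.6673, 0.5377)

-0.6673, 0.5377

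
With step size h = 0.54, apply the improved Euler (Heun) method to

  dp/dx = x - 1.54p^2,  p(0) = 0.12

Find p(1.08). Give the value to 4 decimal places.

Heun: k1 = f(x_n, p_n); k2 = f(x_n + h, p_n + h·k1); p_{n+1} = p_n + (h/2)·(k1 + k2).
x=0.000000, p=0.120000:
  k1 = f(0.000000, 0.120000) = -0.022176
  k2 = f(0.540000, 0.108025) = 0.522029
  p ← 0.120000 + (0.54/2)·(-0.022176 + 0.522029) = 0.254960
x=0.540000, p=0.254960:
  k1 = f(0.540000, 0.254960) = 0.439893
  k2 = f(1.080000, 0.492502) = 0.706460
  p ← 0.254960 + (0.54/2)·(0.439893 + 0.706460) = 0.564475
p(1.08) ≈ 0.5645

0.5645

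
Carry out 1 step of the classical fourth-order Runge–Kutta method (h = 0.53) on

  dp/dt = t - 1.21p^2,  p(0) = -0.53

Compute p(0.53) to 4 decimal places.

-0.6139

RK4: k1 = f(t_n, p_n); k2 = f(t_n + h/2, p_n + (h/2)·k1); k3 = f(t_n + h/2, p_n + (h/2)·k2); k4 = f(t_n + h, p_n + h·k3); p_{n+1} = p_n + (h/6)·(k1 + 2k2 + 2k3 + k4).
t=0.000000, p=-0.530000:
  k1 = f(0.000000, -0.530000) = -0.339889
  k2 = f(0.265000, -0.620071) = -0.200230
  k3 = f(0.265000, -0.583061) = -0.146352
  k4 = f(0.530000, -0.607566) = 0.083344
  p ← -0.530000 + (0.53/6)·(k1 + 2k2 + 2k3 + k4) = -0.613891
p(0.53) ≈ -0.6139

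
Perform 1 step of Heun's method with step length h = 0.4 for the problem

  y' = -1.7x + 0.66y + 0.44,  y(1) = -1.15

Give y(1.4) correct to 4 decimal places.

Heun: k1 = f(x_n, y_n); k2 = f(x_n + h, y_n + h·k1); y_{n+1} = y_n + (h/2)·(k1 + k2).
x=1.000000, y=-1.150000:
  k1 = f(1.000000, -1.150000) = -2.019000
  k2 = f(1.400000, -1.957600) = -3.232016
  y ← -1.150000 + (0.4/2)·(-2.019000 + (-3.232016)) = -2.200203
y(1.4) ≈ -2.2002

-2.2002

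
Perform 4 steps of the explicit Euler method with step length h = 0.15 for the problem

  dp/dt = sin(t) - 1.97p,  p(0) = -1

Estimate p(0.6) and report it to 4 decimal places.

-0.1387

Euler: p_{n+1} = p_n + h·f(t_n, p_n).
t=0.000000, p=-1.000000: f=1.970000 → p ← -1.000000 + 0.15·1.970000 = -0.704500
t=0.150000, p=-0.704500: f=1.537303 → p ← -0.704500 + 0.15·1.537303 = -0.473905
t=0.300000, p=-0.473905: f=1.229112 → p ← -0.473905 + 0.15·1.229112 = -0.289538
t=0.450000, p=-0.289538: f=1.005355 → p ← -0.289538 + 0.15·1.005355 = -0.138734
p(0.6) ≈ -0.1387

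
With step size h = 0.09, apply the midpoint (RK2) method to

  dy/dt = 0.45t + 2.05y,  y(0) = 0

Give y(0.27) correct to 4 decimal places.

Midpoint: k1 = f(t_n, y_n); k2 = f(t_n + h/2, y_n + (h/2)·k1); y_{n+1} = y_n + h·k2.
t=0.000000, y=0.000000:
  k1 = f(0.000000, 0.000000) = 0.000000
  k2 = f(0.045000, 0.000000) = 0.020250
  y ← 0.000000 + 0.09·0.020250 = 0.001822
t=0.090000, y=0.001822:
  k1 = f(0.090000, 0.001822) = 0.044236
  k2 = f(0.135000, 0.003813) = 0.068567
  y ← 0.001822 + 0.09·0.068567 = 0.007994
t=0.180000, y=0.007994:
  k1 = f(0.180000, 0.007994) = 0.097387
  k2 = f(0.225000, 0.012376) = 0.126621
  y ← 0.007994 + 0.09·0.126621 = 0.019389
y(0.27) ≈ 0.0194

0.0194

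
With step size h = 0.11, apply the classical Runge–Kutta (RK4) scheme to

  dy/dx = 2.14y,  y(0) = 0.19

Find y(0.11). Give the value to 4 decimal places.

RK4: k1 = f(x_n, y_n); k2 = f(x_n + h/2, y_n + (h/2)·k1); k3 = f(x_n + h/2, y_n + (h/2)·k2); k4 = f(x_n + h, y_n + h·k3); y_{n+1} = y_n + (h/6)·(k1 + 2k2 + 2k3 + k4).
x=0.000000, y=0.190000:
  k1 = f(0.000000, 0.190000) = 0.406600
  k2 = f(0.055000, 0.212363) = 0.454457
  k3 = f(0.055000, 0.214995) = 0.460090
  k4 = f(0.110000, 0.240610) = 0.514905
  y ← 0.190000 + (0.11/6)·(k1 + 2k2 + 2k3 + k4) = 0.240428
y(0.11) ≈ 0.2404

0.2404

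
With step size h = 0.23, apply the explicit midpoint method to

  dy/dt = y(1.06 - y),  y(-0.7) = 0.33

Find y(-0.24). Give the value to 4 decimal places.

0.4495

Midpoint: k1 = f(t_n, y_n); k2 = f(t_n + h/2, y_n + (h/2)·k1); y_{n+1} = y_n + h·k2.
t=-0.700000, y=0.330000:
  k1 = f(-0.700000, 0.330000) = 0.240900
  k2 = f(-0.585000, 0.357704) = 0.251214
  y ← 0.330000 + 0.23·0.251214 = 0.387779
t=-0.470000, y=0.387779:
  k1 = f(-0.470000, 0.387779) = 0.260673
  k2 = f(-0.355000, 0.417757) = 0.268301
  y ← 0.387779 + 0.23·0.268301 = 0.449489
y(-0.24) ≈ 0.4495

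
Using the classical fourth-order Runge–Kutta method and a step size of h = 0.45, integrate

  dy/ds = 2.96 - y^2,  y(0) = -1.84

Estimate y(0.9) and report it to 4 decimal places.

RK4: k1 = f(s_n, y_n); k2 = f(s_n + h/2, y_n + (h/2)·k1); k3 = f(s_n + h/2, y_n + (h/2)·k2); k4 = f(s_n + h, y_n + h·k3); y_{n+1} = y_n + (h/6)·(k1 + 2k2 + 2k3 + k4).
s=0.000000, y=-1.840000:
  k1 = f(0.000000, -1.840000) = -0.425600
  k2 = f(0.225000, -1.935760) = -0.787167
  k3 = f(0.225000, -2.017113) = -1.108743
  k4 = f(0.450000, -2.338934) = -2.510614
  y ← -1.840000 + (0.45/6)·(k1 + 2k2 + 2k3 + k4) = -2.344602
s=0.450000, y=-2.344602:
  k1 = f(0.450000, -2.344602) = -2.537161
  k2 = f(0.675000, -2.915464) = -5.539928
  k3 = f(0.675000, -3.591086) = -9.935901
  k4 = f(0.900000, -6.815758) = -43.494559
  y ← -2.344602 + (0.45/6)·(k1 + 2k2 + 2k3 + k4) = -8.118356
y(0.9) ≈ -8.1184

-8.1184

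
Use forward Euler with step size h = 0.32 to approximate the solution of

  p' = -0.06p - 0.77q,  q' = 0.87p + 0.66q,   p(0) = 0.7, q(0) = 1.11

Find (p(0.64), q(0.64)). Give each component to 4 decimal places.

Euler on (p,q): p_{n+1} = p_n + h·p', q_{n+1} = q_n + h·q'.
0.000000: (0.700000, 1.110000); f=(-0.896700, 1.341600) → (0.413056, 1.539312)
0.320000: (0.413056, 1.539312); f=(-1.210054, 1.375305) → (0.025839, 1.979409)
(p(0.64), q(0.64)) ≈ (0.0258, 1.9794)

0.0258, 1.9794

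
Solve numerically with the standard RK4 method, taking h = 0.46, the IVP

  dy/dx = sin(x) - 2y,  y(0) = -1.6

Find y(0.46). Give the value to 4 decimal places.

RK4: k1 = f(x_n, y_n); k2 = f(x_n + h/2, y_n + (h/2)·k1); k3 = f(x_n + h/2, y_n + (h/2)·k2); k4 = f(x_n + h, y_n + h·k3); y_{n+1} = y_n + (h/6)·(k1 + 2k2 + 2k3 + k4).
x=0.000000, y=-1.600000:
  k1 = f(0.000000, -1.600000) = 3.200000
  k2 = f(0.230000, -0.864000) = 1.955978
  k3 = f(0.230000, -1.150125) = 2.528228
  k4 = f(0.460000, -0.437015) = 1.317978
  y ← -1.600000 + (0.46/6)·(k1 + 2k2 + 2k3 + k4) = -0.566043
y(0.46) ≈ -0.5660

-0.5660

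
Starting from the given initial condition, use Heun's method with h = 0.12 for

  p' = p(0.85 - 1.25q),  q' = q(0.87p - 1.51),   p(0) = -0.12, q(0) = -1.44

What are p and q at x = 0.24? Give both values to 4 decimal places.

Heun on (p,q): k1 = f(x_n, state_n); k2 = f(x_n + h, state_n + h·k1); state_{n+1} = state_n + (h/2)·(k1 + k2).
0.000000: (-0.120000, -1.440000)
  k1 = (-0.318000, 2.324736)
  predictor → (-0.158160, -1.161032)
  k2 = (-0.363972, 1.912915)
  → (-0.160918, -1.185741)
0.120000: (-0.160918, -1.185741)
  k1 = (-0.375290, 1.956471)
  predictor → (-0.205953, -0.950964)
  k2 = (-0.419878, 1.606349)
  → (-0.208628, -0.971972)
(p(0.24), q(0.24)) ≈ (-0.2086, -0.9720)

-0.2086, -0.9720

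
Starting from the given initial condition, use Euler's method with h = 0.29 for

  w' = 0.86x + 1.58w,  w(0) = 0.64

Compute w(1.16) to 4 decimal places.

3.4754

Euler: w_{n+1} = w_n + h·f(x_n, w_n).
x=0.000000, w=0.640000: f=1.011200 → w ← 0.640000 + 0.29·1.011200 = 0.933248
x=0.290000, w=0.933248: f=1.723932 → w ← 0.933248 + 0.29·1.723932 = 1.433188
x=0.580000, w=1.433188: f=2.763237 → w ← 1.433188 + 0.29·2.763237 = 2.234527
x=0.870000, w=2.234527: f=4.278753 → w ← 2.234527 + 0.29·4.278753 = 3.475365
w(1.16) ≈ 3.4754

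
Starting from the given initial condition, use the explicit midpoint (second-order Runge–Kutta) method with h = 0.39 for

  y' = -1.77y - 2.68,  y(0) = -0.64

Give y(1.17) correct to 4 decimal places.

Midpoint: k1 = f(t_n, y_n); k2 = f(t_n + h/2, y_n + (h/2)·k1); y_{n+1} = y_n + h·k2.
t=0.000000, y=-0.640000:
  k1 = f(0.000000, -0.640000) = -1.547200
  k2 = f(0.195000, -0.941704) = -1.013184
  y ← -0.640000 + 0.39·(-1.013184) = -1.035142
t=0.390000, y=-1.035142:
  k1 = f(0.390000, -1.035142) = -0.847799
  k2 = f(0.585000, -1.200463) = -0.555181
  y ← -1.035142 + 0.39·(-0.555181) = -1.251662
t=0.780000, y=-1.251662:
  k1 = f(0.780000, -1.251662) = -0.464558
  k2 = f(0.975000, -1.342251) = -0.304215
  y ← -1.251662 + 0.39·(-0.304215) = -1.370306
y(1.17) ≈ -1.3703

-1.3703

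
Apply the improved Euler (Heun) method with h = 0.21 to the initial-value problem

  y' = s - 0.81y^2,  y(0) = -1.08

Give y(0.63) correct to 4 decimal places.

-1.9839

Heun: k1 = f(s_n, y_n); k2 = f(s_n + h, y_n + h·k1); y_{n+1} = y_n + (h/2)·(k1 + k2).
s=0.000000, y=-1.080000:
  k1 = f(0.000000, -1.080000) = -0.944784
  k2 = f(0.210000, -1.278405) = -1.113798
  y ← -1.080000 + (0.21/2)·(-0.944784 + (-1.113798)) = -1.296151
s=0.210000, y=-1.296151:
  k1 = f(0.210000, -1.296151) = -1.150806
  k2 = f(0.420000, -1.537820) = -1.495562
  y ← -1.296151 + (0.21/2)·(-1.150806 + (-1.495562)) = -1.574020
s=0.420000, y=-1.574020:
  k1 = f(0.420000, -1.574020) = -1.586806
  k2 = f(0.630000, -1.907249) = -2.316455
  y ← -1.574020 + (0.21/2)·(-1.586806 + (-2.316455)) = -1.983862
y(0.63) ≈ -1.9839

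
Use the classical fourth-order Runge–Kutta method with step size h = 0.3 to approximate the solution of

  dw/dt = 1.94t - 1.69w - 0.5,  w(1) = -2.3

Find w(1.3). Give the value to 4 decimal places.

-0.9728

RK4: k1 = f(t_n, w_n); k2 = f(t_n + h/2, w_n + (h/2)·k1); k3 = f(t_n + h/2, w_n + (h/2)·k2); k4 = f(t_n + h, w_n + h·k3); w_{n+1} = w_n + (h/6)·(k1 + 2k2 + 2k3 + k4).
t=1.000000, w=-2.300000:
  k1 = f(1.000000, -2.300000) = 5.327000
  k2 = f(1.150000, -1.500950) = 4.267606
  k3 = f(1.150000, -1.659859) = 4.536162
  k4 = f(1.300000, -0.939151) = 3.609166
  w ← -2.300000 + (0.3/6)·(k1 + 2k2 + 2k3 + k4) = -0.972815
w(1.3) ≈ -0.9728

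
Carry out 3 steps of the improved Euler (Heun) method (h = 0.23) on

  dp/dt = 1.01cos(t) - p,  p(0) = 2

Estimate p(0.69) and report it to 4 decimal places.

Heun: k1 = f(t_n, p_n); k2 = f(t_n + h, p_n + h·k1); p_{n+1} = p_n + (h/2)·(k1 + k2).
t=0.000000, p=2.000000:
  k1 = f(0.000000, 2.000000) = -0.990000
  k2 = f(0.230000, 1.772300) = -0.788897
  p ← 2.000000 + (0.23/2)·(-0.990000 + (-0.788897)) = 1.795427
t=0.230000, p=1.795427:
  k1 = f(0.230000, 1.795427) = -0.812024
  k2 = f(0.460000, 1.608661) = -0.703648
  p ← 1.795427 + (0.23/2)·(-0.812024 + (-0.703648)) = 1.621125
t=0.460000, p=1.621125:
  k1 = f(0.460000, 1.621125) = -0.716112
  k2 = f(0.690000, 1.456419) = -0.677460
  p ← 1.621125 + (0.23/2)·(-0.716112 + (-0.677460)) = 1.460864
p(0.69) ≈ 1.4609

1.4609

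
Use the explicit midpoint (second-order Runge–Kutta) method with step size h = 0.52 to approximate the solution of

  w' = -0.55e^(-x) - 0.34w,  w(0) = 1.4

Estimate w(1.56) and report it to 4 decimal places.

Midpoint: k1 = f(x_n, w_n); k2 = f(x_n + h/2, w_n + (h/2)·k1); w_{n+1} = w_n + h·k2.
x=0.000000, w=1.400000:
  k1 = f(0.000000, 1.400000) = -1.026000
  k2 = f(0.260000, 1.133240) = -0.809380
  w ← 1.400000 + 0.52·(-0.809380) = 0.979122
x=0.520000, w=0.979122:
  k1 = f(0.520000, 0.979122) = -0.659888
  k2 = f(0.780000, 0.807552) = -0.526691
  w ← 0.979122 + 0.52·(-0.526691) = 0.705243
x=1.040000, w=0.705243:
  k1 = f(1.040000, 0.705243) = -0.434183
  k2 = f(1.300000, 0.592356) = -0.351293
  w ← 0.705243 + 0.52·(-0.351293) = 0.522571
w(1.56) ≈ 0.5226

0.5226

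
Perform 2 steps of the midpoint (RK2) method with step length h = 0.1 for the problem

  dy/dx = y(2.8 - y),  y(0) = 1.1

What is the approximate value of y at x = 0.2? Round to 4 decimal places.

1.4877

Midpoint: k1 = f(x_n, y_n); k2 = f(x_n + h/2, y_n + (h/2)·k1); y_{n+1} = y_n + h·k2.
x=0.000000, y=1.100000:
  k1 = f(0.000000, 1.100000) = 1.870000
  k2 = f(0.050000, 1.193500) = 1.917358
  y ← 1.100000 + 0.1·1.917358 = 1.291736
x=0.100000, y=1.291736:
  k1 = f(0.100000, 1.291736) = 1.948279
  k2 = f(0.150000, 1.389150) = 1.959882
  y ← 1.291736 + 0.1·1.959882 = 1.487724
y(0.2) ≈ 1.4877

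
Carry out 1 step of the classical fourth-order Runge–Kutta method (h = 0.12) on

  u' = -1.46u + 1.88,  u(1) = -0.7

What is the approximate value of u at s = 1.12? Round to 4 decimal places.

-0.3806

RK4: k1 = f(s_n, u_n); k2 = f(s_n + h/2, u_n + (h/2)·k1); k3 = f(s_n + h/2, u_n + (h/2)·k2); k4 = f(s_n + h, u_n + h·k3); u_{n+1} = u_n + (h/6)·(k1 + 2k2 + 2k3 + k4).
s=1.000000, u=-0.700000:
  k1 = f(1.000000, -0.700000) = 2.902000
  k2 = f(1.060000, -0.525880) = 2.647785
  k3 = f(1.060000, -0.541133) = 2.670054
  k4 = f(1.120000, -0.379594) = 2.434207
  u ← -0.700000 + (0.12/6)·(k1 + 2k2 + 2k3 + k4) = -0.380562
u(1.12) ≈ -0.3806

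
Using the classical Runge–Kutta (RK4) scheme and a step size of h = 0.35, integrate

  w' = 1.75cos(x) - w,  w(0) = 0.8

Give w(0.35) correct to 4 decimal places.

1.0691

RK4: k1 = f(x_n, w_n); k2 = f(x_n + h/2, w_n + (h/2)·k1); k3 = f(x_n + h/2, w_n + (h/2)·k2); k4 = f(x_n + h, w_n + h·k3); w_{n+1} = w_n + (h/6)·(k1 + 2k2 + 2k3 + k4).
x=0.000000, w=0.800000:
  k1 = f(0.000000, 0.800000) = 0.950000
  k2 = f(0.175000, 0.966250) = 0.757021
  k3 = f(0.175000, 0.932479) = 0.790793
  k4 = f(0.350000, 1.076777) = 0.567125
  w ← 0.800000 + (0.35/6)·(k1 + 2k2 + 2k3 + k4) = 1.069077
w(0.35) ≈ 1.0691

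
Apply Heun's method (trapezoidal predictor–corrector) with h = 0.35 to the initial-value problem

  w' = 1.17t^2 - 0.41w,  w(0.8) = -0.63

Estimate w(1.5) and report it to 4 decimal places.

Heun: k1 = f(t_n, w_n); k2 = f(t_n + h, w_n + h·k1); w_{n+1} = w_n + (h/2)·(k1 + k2).
t=0.800000, w=-0.630000:
  k1 = f(0.800000, -0.630000) = 1.007100
  k2 = f(1.150000, -0.277515) = 1.661106
  w ← -0.630000 + (0.35/2)·(1.007100 + 1.661106) = -0.163064
t=1.150000, w=-0.163064:
  k1 = f(1.150000, -0.163064) = 1.614181
  k2 = f(1.500000, 0.401899) = 2.467721
  w ← -0.163064 + (0.35/2)·(1.614181 + 2.467721) = 0.551269
w(1.5) ≈ 0.5513

0.5513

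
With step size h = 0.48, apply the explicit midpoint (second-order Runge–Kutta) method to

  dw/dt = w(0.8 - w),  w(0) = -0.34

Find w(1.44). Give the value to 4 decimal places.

-3.4252

Midpoint: k1 = f(t_n, w_n); k2 = f(t_n + h/2, w_n + (h/2)·k1); w_{n+1} = w_n + h·k2.
t=0.000000, w=-0.340000:
  k1 = f(0.000000, -0.340000) = -0.387600
  k2 = f(0.240000, -0.433024) = -0.533929
  w ← -0.340000 + 0.48·(-0.533929) = -0.596286
t=0.480000, w=-0.596286:
  k1 = f(0.480000, -0.596286) = -0.832586
  k2 = f(0.720000, -0.796106) = -1.270671
  w ← -0.596286 + 0.48·(-1.270671) = -1.206208
t=0.960000, w=-1.206208:
  k1 = f(0.960000, -1.206208) = -2.419904
  k2 = f(1.200000, -1.786985) = -4.622902
  w ← -1.206208 + 0.48·(-4.622902) = -3.425201
w(1.44) ≈ -3.4252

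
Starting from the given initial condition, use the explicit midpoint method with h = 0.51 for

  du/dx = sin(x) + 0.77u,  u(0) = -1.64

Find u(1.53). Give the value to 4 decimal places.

-3.7654

Midpoint: k1 = f(x_n, u_n); k2 = f(x_n + h/2, u_n + (h/2)·k1); u_{n+1} = u_n + h·k2.
x=0.000000, u=-1.640000:
  k1 = f(0.000000, -1.640000) = -1.262800
  k2 = f(0.255000, -1.962014) = -1.258505
  u ← -1.640000 + 0.51·(-1.258505) = -2.281838
x=0.510000, u=-2.281838:
  k1 = f(0.510000, -2.281838) = -1.268838
  k2 = f(0.765000, -2.605391) = -1.313614
  u ← -2.281838 + 0.51·(-1.313614) = -2.951781
x=1.020000, u=-2.951781:
  k1 = f(1.020000, -2.951781) = -1.420763
  k2 = f(1.275000, -3.314076) = -1.595268
  u ← -2.951781 + 0.51·(-1.595268) = -3.765368
u(1.53) ≈ -3.7654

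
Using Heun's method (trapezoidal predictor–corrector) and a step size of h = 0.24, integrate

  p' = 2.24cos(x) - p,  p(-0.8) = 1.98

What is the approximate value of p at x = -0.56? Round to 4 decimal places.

Heun: k1 = f(x_n, p_n); k2 = f(x_n + h, p_n + h·k1); p_{n+1} = p_n + (h/2)·(k1 + k2).
x=-0.800000, p=1.980000:
  k1 = f(-0.800000, 1.980000) = -0.419377
  k2 = f(-0.560000, 1.879350) = 0.018502
  p ← 1.980000 + (0.24/2)·(-0.419377 + 0.018502) = 1.931895
p(-0.56) ≈ 1.9319

1.9319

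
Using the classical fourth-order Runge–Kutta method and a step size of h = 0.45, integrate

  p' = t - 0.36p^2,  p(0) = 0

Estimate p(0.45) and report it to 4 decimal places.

RK4: k1 = f(t_n, p_n); k2 = f(t_n + h/2, p_n + (h/2)·k1); k3 = f(t_n + h/2, p_n + (h/2)·k2); k4 = f(t_n + h, p_n + h·k3); p_{n+1} = p_n + (h/6)·(k1 + 2k2 + 2k3 + k4).
t=0.000000, p=0.000000:
  k1 = f(0.000000, 0.000000) = 0.000000
  k2 = f(0.225000, 0.000000) = 0.225000
  k3 = f(0.225000, 0.050625) = 0.224077
  k4 = f(0.450000, 0.100835) = 0.446340
  p ← 0.000000 + (0.45/6)·(k1 + 2k2 + 2k3 + k4) = 0.100837
p(0.45) ≈ 0.1008

0.1008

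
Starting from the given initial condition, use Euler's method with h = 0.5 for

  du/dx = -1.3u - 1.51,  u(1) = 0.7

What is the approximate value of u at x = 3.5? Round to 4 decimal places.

Euler: u_{n+1} = u_n + h·f(x_n, u_n).
x=1.000000, u=0.700000: f=-2.420000 → u ← 0.700000 + 0.5·(-2.420000) = -0.510000
x=1.500000, u=-0.510000: f=-0.847000 → u ← -0.510000 + 0.5·(-0.847000) = -0.933500
x=2.000000, u=-0.933500: f=-0.296450 → u ← -0.933500 + 0.5·(-0.296450) = -1.081725
x=2.500000, u=-1.081725: f=-0.103757 → u ← -1.081725 + 0.5·(-0.103757) = -1.133604
x=3.000000, u=-1.133604: f=-0.036315 → u ← -1.133604 + 0.5·(-0.036315) = -1.151761
u(3.5) ≈ -1.1518

-1.1518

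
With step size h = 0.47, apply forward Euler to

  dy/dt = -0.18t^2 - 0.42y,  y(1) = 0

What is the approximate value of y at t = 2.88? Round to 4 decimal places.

Euler: y_{n+1} = y_n + h·f(t_n, y_n).
t=1.000000, y=0.000000: f=-0.180000 → y ← 0.000000 + 0.47·(-0.180000) = -0.084600
t=1.470000, y=-0.084600: f=-0.353430 → y ← -0.084600 + 0.47·(-0.353430) = -0.250712
t=1.940000, y=-0.250712: f=-0.572149 → y ← -0.250712 + 0.47·(-0.572149) = -0.519622
t=2.410000, y=-0.519622: f=-0.827217 → y ← -0.519622 + 0.47·(-0.827217) = -0.908414
y(2.88) ≈ -0.9084

-0.9084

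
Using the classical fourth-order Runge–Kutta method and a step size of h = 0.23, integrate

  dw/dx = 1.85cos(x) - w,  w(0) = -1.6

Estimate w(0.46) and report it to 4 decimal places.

RK4: k1 = f(x_n, w_n); k2 = f(x_n + h/2, w_n + (h/2)·k1); k3 = f(x_n + h/2, w_n + (h/2)·k2); k4 = f(x_n + h, w_n + h·k3); w_{n+1} = w_n + (h/6)·(k1 + 2k2 + 2k3 + k4).
x=0.000000, w=-1.600000:
  k1 = f(0.000000, -1.600000) = 3.450000
  k2 = f(0.115000, -1.203250) = 3.041030
  k3 = f(0.115000, -1.250282) = 3.088062
  k4 = f(0.230000, -0.889746) = 2.691029
  w ← -1.600000 + (0.23/6)·(k1 + 2k2 + 2k3 + k4) = -0.894697
x=0.230000, w=-0.894697:
  k1 = f(0.230000, -0.894697) = 2.695980
  k2 = f(0.345000, -0.584659) = 2.325649
  k3 = f(0.345000, -0.627247) = 2.368237
  k4 = f(0.460000, -0.350002) = 2.007699
  w ← -0.894697 + (0.23/6)·(k1 + 2k2 + 2k3 + k4) = -0.354525
w(0.46) ≈ -0.3545

-0.3545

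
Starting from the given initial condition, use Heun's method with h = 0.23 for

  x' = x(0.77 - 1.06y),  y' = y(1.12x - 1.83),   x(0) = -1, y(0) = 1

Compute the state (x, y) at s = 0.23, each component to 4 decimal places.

Heun on (x,y): k1 = f(s_n, state_n); k2 = f(s_n + h, state_n + h·k1); state_{n+1} = state_n + (h/2)·(k1 + k2).
0.000000: (-1.000000, 1.000000)
  k1 = (0.290000, -2.950000)
  predictor → (-0.933300, 0.321500)
  k2 = (-0.400582, -0.924408)
  → (-1.012717, 0.554443)
(x(0.23), y(0.23)) ≈ (-1.0127, 0.5544)

-1.0127, 0.5544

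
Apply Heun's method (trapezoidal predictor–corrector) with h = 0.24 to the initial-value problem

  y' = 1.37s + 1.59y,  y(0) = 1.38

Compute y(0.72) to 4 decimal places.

Heun: k1 = f(s_n, y_n); k2 = f(s_n + h, y_n + h·k1); y_{n+1} = y_n + (h/2)·(k1 + k2).
s=0.000000, y=1.380000:
  k1 = f(0.000000, 1.380000) = 2.194200
  k2 = f(0.240000, 1.906608) = 3.360307
  y ← 1.380000 + (0.24/2)·(2.194200 + 3.360307) = 2.046541
s=0.240000, y=2.046541:
  k1 = f(0.240000, 2.046541) = 3.582800
  k2 = f(0.480000, 2.906413) = 5.278796
  y ← 2.046541 + (0.24/2)·(3.582800 + 5.278796) = 3.109932
s=0.480000, y=3.109932:
  k1 = f(0.480000, 3.109932) = 5.602392
  k2 = f(0.720000, 4.454507) = 8.069065
  y ← 3.109932 + (0.24/2)·(5.602392 + 8.069065) = 4.750507
y(0.72) ≈ 4.7505

4.7505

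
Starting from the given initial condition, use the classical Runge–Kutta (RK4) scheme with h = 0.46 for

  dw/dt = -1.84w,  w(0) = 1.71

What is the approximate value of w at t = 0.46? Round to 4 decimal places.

0.7389

RK4: k1 = f(t_n, w_n); k2 = f(t_n + h/2, w_n + (h/2)·k1); k3 = f(t_n + h/2, w_n + (h/2)·k2); k4 = f(t_n + h, w_n + h·k3); w_{n+1} = w_n + (h/6)·(k1 + 2k2 + 2k3 + k4).
t=0.000000, w=1.710000:
  k1 = f(0.000000, 1.710000) = -3.146400
  k2 = f(0.230000, 0.986328) = -1.814844
  k3 = f(0.230000, 1.292586) = -2.378358
  k4 = f(0.460000, 0.615955) = -1.133358
  w ← 1.710000 + (0.46/6)·(k1 + 2k2 + 2k3 + k4) = 0.738928
w(0.46) ≈ 0.7389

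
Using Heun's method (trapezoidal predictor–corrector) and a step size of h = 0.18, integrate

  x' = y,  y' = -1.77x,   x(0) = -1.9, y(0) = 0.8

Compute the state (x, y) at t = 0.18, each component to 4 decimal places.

-1.7015, 1.3824

Heun on (x,y): k1 = f(t_n, state_n); k2 = f(t_n + h, state_n + h·k1); state_{n+1} = state_n + (h/2)·(k1 + k2).
0.000000: (-1.900000, 0.800000)
  k1 = (0.800000, 3.363000)
  predictor → (-1.756000, 1.405340)
  k2 = (1.405340, 3.108120)
  → (-1.701519, 1.382401)
(x(0.18), y(0.18)) ≈ (-1.7015, 1.3824)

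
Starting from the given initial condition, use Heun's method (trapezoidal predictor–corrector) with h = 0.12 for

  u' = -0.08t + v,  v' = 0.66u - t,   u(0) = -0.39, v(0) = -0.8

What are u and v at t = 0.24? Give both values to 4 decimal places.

Heun on (u,v): k1 = f(t_n, state_n); k2 = f(t_n + h, state_n + h·k1); state_{n+1} = state_n + (h/2)·(k1 + k2).
0.000000: (-0.390000, -0.800000)
  k1 = (-0.800000, -0.257400)
  predictor → (-0.486000, -0.830888)
  k2 = (-0.840488, -0.440760)
  → (-0.488429, -0.841890)
0.120000: (-0.488429, -0.841890)
  k1 = (-0.851490, -0.442363)
  predictor → (-0.590608, -0.894973)
  k2 = (-0.914173, -0.629801)
  → (-0.594369, -0.906219)
(u(0.24), v(0.24)) ≈ (-0.5944, -0.9062)

-0.5944, -0.9062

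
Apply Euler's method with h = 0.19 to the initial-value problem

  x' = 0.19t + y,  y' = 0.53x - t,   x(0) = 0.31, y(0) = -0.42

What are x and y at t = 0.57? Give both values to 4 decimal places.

Euler on (x,y): x_{n+1} = x_n + h·x', y_{n+1} = y_n + h·y'.
0.000000: (0.310000, -0.420000); f=(-0.420000, 0.164300) → (0.230200, -0.388783)
0.190000: (0.230200, -0.388783); f=(-0.352683, -0.067994) → (0.163190, -0.401702)
0.380000: (0.163190, -0.401702); f=(-0.329502, -0.293509) → (0.100585, -0.457469)
(x(0.57), y(0.57)) ≈ (0.1006, -0.4575)

0.1006, -0.4575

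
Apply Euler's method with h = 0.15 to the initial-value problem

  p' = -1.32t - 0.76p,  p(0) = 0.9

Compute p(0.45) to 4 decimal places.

Euler: p_{n+1} = p_n + h·f(t_n, p_n).
t=0.000000, p=0.900000: f=-0.684000 → p ← 0.900000 + 0.15·(-0.684000) = 0.797400
t=0.150000, p=0.797400: f=-0.804024 → p ← 0.797400 + 0.15·(-0.804024) = 0.676796
t=0.300000, p=0.676796: f=-0.910365 → p ← 0.676796 + 0.15·(-0.910365) = 0.540242
p(0.45) ≈ 0.5402

0.5402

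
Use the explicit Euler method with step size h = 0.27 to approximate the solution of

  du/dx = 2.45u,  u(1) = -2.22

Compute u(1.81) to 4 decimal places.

Euler: u_{n+1} = u_n + h·f(x_n, u_n).
x=1.000000, u=-2.220000: f=-5.439000 → u ← -2.220000 + 0.27·(-5.439000) = -3.688530
x=1.270000, u=-3.688530: f=-9.036899 → u ← -3.688530 + 0.27·(-9.036899) = -6.128493
x=1.540000, u=-6.128493: f=-15.014807 → u ← -6.128493 + 0.27·(-15.014807) = -10.182490
u(1.81) ≈ -10.1825

-10.1825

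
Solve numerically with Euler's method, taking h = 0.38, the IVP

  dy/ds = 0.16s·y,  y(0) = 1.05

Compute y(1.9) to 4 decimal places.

1.3129

Euler: y_{n+1} = y_n + h·f(s_n, y_n).
s=0.000000, y=1.050000: f=0.000000 → y ← 1.050000 + 0.38·0.000000 = 1.050000
s=0.380000, y=1.050000: f=0.063840 → y ← 1.050000 + 0.38·0.063840 = 1.074259
s=0.760000, y=1.074259: f=0.130630 → y ← 1.074259 + 0.38·0.130630 = 1.123899
s=1.140000, y=1.123899: f=0.204999 → y ← 1.123899 + 0.38·0.204999 = 1.201798
s=1.520000, y=1.201798: f=0.292277 → y ← 1.201798 + 0.38·0.292277 = 1.312864
y(1.9) ≈ 1.3129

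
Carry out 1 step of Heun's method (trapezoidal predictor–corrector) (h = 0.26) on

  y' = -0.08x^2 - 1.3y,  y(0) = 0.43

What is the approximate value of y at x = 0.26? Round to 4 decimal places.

0.3085

Heun: k1 = f(x_n, y_n); k2 = f(x_n + h, y_n + h·k1); y_{n+1} = y_n + (h/2)·(k1 + k2).
x=0.000000, y=0.430000:
  k1 = f(0.000000, 0.430000) = -0.559000
  k2 = f(0.260000, 0.284660) = -0.375466
  y ← 0.430000 + (0.26/2)·(-0.559000 + (-0.375466)) = 0.308519
y(0.26) ≈ 0.3085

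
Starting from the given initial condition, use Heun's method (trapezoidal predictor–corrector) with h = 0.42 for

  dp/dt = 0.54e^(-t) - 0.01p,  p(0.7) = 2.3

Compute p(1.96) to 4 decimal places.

2.4646

Heun: k1 = f(t_n, p_n); k2 = f(t_n + h, p_n + h·k1); p_{n+1} = p_n + (h/2)·(k1 + k2).
t=0.700000, p=2.300000:
  k1 = f(0.700000, 2.300000) = 0.245156
  k2 = f(1.120000, 2.402966) = 0.152161
  p ← 2.300000 + (0.42/2)·(0.245156 + 0.152161) = 2.383437
t=1.120000, p=2.383437:
  k1 = f(1.120000, 2.383437) = 0.152357
  k2 = f(1.540000, 2.447426) = 0.091292
  p ← 2.383437 + (0.42/2)·(0.152357 + 0.091292) = 2.434603
t=1.540000, p=2.434603:
  k1 = f(1.540000, 2.434603) = 0.091420
  k2 = f(1.960000, 2.472999) = 0.051334
  p ← 2.434603 + (0.42/2)·(0.091420 + 0.051334) = 2.464581
p(1.96) ≈ 2.4646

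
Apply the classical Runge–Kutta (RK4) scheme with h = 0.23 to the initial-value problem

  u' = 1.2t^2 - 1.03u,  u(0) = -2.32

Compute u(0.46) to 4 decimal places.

-1.4098

RK4: k1 = f(t_n, u_n); k2 = f(t_n + h/2, u_n + (h/2)·k1); k3 = f(t_n + h/2, u_n + (h/2)·k2); k4 = f(t_n + h, u_n + h·k3); u_{n+1} = u_n + (h/6)·(k1 + 2k2 + 2k3 + k4).
t=0.000000, u=-2.320000:
  k1 = f(0.000000, -2.320000) = 2.389600
  k2 = f(0.115000, -2.045196) = 2.122422
  k3 = f(0.115000, -2.075921) = 2.154069
  k4 = f(0.230000, -1.824564) = 1.942781
  u ← -2.320000 + (0.23/6)·(k1 + 2k2 + 2k3 + k4) = -1.826061
t=0.230000, u=-1.826061:
  k1 = f(0.230000, -1.826061) = 1.944323
  k2 = f(0.345000, -1.602464) = 1.793368
  k3 = f(0.345000, -1.619824) = 1.811248
  k4 = f(0.460000, -1.409474) = 1.705678
  u ← -1.826061 + (0.23/6)·(k1 + 2k2 + 2k3 + k4) = -1.409790
u(0.46) ≈ -1.4098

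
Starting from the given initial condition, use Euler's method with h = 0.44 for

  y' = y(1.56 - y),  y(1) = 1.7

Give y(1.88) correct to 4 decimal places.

1.5705

Euler: y_{n+1} = y_n + h·f(t_n, y_n).
t=1.000000, y=1.700000: f=-0.238000 → y ← 1.700000 + 0.44·(-0.238000) = 1.595280
t=1.440000, y=1.595280: f=-0.056281 → y ← 1.595280 + 0.44·(-0.056281) = 1.570516
y(1.88) ≈ 1.5705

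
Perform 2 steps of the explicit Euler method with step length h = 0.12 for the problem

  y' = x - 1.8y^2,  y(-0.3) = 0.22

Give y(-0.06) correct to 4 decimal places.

Euler: y_{n+1} = y_n + h·f(x_n, y_n).
x=-0.300000, y=0.220000: f=-0.387120 → y ← 0.220000 + 0.12·(-0.387120) = 0.173546
x=-0.180000, y=0.173546: f=-0.234213 → y ← 0.173546 + 0.12·(-0.234213) = 0.145440
y(-0.06) ≈ 0.1454

0.1454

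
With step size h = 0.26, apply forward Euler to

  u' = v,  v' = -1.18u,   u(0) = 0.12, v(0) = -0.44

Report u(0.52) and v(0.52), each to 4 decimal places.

-0.1184, -0.4785

Euler on (u,v): u_{n+1} = u_n + h·u', v_{n+1} = v_n + h·v'.
0.000000: (0.120000, -0.440000); f=(-0.440000, -0.141600) → (0.005600, -0.476816)
0.260000: (0.005600, -0.476816); f=(-0.476816, -0.006608) → (-0.118372, -0.478534)
(u(0.52), v(0.52)) ≈ (-0.1184, -0.4785)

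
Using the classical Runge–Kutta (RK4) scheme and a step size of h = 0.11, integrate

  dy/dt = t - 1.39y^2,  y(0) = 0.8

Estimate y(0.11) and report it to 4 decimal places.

RK4: k1 = f(t_n, y_n); k2 = f(t_n + h/2, y_n + (h/2)·k1); k3 = f(t_n + h/2, y_n + (h/2)·k2); k4 = f(t_n + h, y_n + h·k3); y_{n+1} = y_n + (h/6)·(k1 + 2k2 + 2k3 + k4).
t=0.000000, y=0.800000:
  k1 = f(0.000000, 0.800000) = -0.889600
  k2 = f(0.055000, 0.751072) = -0.729112
  k3 = f(0.055000, 0.759899) = -0.747650
  k4 = f(0.110000, 0.717758) = -0.606096
  y ← 0.800000 + (0.11/6)·(k1 + 2k2 + 2k3 + k4) = 0.718431
y(0.11) ≈ 0.7184

0.7184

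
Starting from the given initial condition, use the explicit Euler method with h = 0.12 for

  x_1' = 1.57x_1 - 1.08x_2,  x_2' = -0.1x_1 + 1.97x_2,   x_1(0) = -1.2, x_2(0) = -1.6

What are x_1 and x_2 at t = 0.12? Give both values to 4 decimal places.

-1.2187, -1.9638

Euler on (x_1,x_2): x_1_{n+1} = x_1_n + h·x_1', x_2_{n+1} = x_2_n + h·x_2'.
0.000000: (-1.200000, -1.600000); f=(-0.156000, -3.032000) → (-1.218720, -1.963840)
(x_1(0.12), x_2(0.12)) ≈ (-1.2187, -1.9638)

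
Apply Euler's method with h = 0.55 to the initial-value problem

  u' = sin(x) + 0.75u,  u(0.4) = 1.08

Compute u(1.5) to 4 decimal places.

Euler: u_{n+1} = u_n + h·f(x_n, u_n).
x=0.400000, u=1.080000: f=1.199418 → u ← 1.080000 + 0.55·1.199418 = 1.739680
x=0.950000, u=1.739680: f=2.118176 → u ← 1.739680 + 0.55·2.118176 = 2.904677
u(1.5) ≈ 2.9047

2.9047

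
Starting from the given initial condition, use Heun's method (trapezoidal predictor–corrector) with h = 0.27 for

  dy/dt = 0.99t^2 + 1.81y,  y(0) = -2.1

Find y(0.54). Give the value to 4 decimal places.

-5.3615

Heun: k1 = f(t_n, y_n); k2 = f(t_n + h, y_n + h·k1); y_{n+1} = y_n + (h/2)·(k1 + k2).
t=0.000000, y=-2.100000:
  k1 = f(0.000000, -2.100000) = -3.801000
  k2 = f(0.270000, -3.126270) = -5.586378
  y ← -2.100000 + (0.27/2)·(-3.801000 + (-5.586378)) = -3.367296
t=0.270000, y=-3.367296:
  k1 = f(0.270000, -3.367296) = -6.022635
  k2 = f(0.540000, -4.993407) = -8.749383
  y ← -3.367296 + (0.27/2)·(-6.022635 + (-8.749383)) = -5.361518
y(0.54) ≈ -5.3615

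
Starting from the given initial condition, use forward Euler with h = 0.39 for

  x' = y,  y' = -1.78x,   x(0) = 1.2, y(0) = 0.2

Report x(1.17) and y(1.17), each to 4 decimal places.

0.4382, -2.2360

Euler on (x,y): x_{n+1} = x_n + h·x', y_{n+1} = y_n + h·y'.
0.000000: (1.200000, 0.200000); f=(0.200000, -2.136000) → (1.278000, -0.633040)
0.390000: (1.278000, -0.633040); f=(-0.633040, -2.274840) → (1.031114, -1.520228)
0.780000: (1.031114, -1.520228); f=(-1.520228, -1.835384) → (0.438226, -2.236027)
(x(1.17), y(1.17)) ≈ (0.4382, -2.2360)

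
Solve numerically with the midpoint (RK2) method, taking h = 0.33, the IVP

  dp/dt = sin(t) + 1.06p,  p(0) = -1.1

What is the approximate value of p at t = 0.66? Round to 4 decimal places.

Midpoint: k1 = f(t_n, p_n); k2 = f(t_n + h/2, p_n + (h/2)·k1); p_{n+1} = p_n + h·k2.
t=0.000000, p=-1.100000:
  k1 = f(0.000000, -1.100000) = -1.166000
  k2 = f(0.165000, -1.292390) = -1.205681
  p ← -1.100000 + 0.33·(-1.205681) = -1.497875
t=0.330000, p=-1.497875:
  k1 = f(0.330000, -1.497875) = -1.263704
  k2 = f(0.495000, -1.706386) = -1.333737
  p ← -1.497875 + 0.33·(-1.333737) = -1.938008
p(0.66) ≈ -1.9380

-1.9380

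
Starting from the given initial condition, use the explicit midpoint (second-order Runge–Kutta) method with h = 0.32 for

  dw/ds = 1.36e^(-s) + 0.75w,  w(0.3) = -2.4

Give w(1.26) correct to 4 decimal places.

-3.9436

Midpoint: k1 = f(s_n, w_n); k2 = f(s_n + h/2, w_n + (h/2)·k1); w_{n+1} = w_n + h·k2.
s=0.300000, w=-2.400000:
  k1 = f(0.300000, -2.400000) = -0.792487
  k2 = f(0.460000, -2.526798) = -1.036553
  w ← -2.400000 + 0.32·(-1.036553) = -2.731697
s=0.620000, w=-2.731697:
  k1 = f(0.620000, -2.731697) = -1.317168
  k2 = f(0.780000, -2.942444) = -1.583401
  w ← -2.731697 + 0.32·(-1.583401) = -3.238385
s=0.940000, w=-3.238385:
  k1 = f(0.940000, -3.238385) = -1.897535
  k2 = f(1.100000, -3.541991) = -2.203788
  w ← -3.238385 + 0.32·(-2.203788) = -3.943597
w(1.26) ≈ -3.9436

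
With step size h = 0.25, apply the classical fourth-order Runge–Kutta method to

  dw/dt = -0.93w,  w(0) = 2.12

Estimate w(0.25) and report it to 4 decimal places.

RK4: k1 = f(t_n, w_n); k2 = f(t_n + h/2, w_n + (h/2)·k1); k3 = f(t_n + h/2, w_n + (h/2)·k2); k4 = f(t_n + h, w_n + h·k3); w_{n+1} = w_n + (h/6)·(k1 + 2k2 + 2k3 + k4).
t=0.000000, w=2.120000:
  k1 = f(0.000000, 2.120000) = -1.971600
  k2 = f(0.125000, 1.873550) = -1.742402
  k3 = f(0.125000, 1.902200) = -1.769046
  k4 = f(0.250000, 1.677739) = -1.560297
  w ← 2.120000 + (0.25/6)·(k1 + 2k2 + 2k3 + k4) = 1.680217
w(0.25) ≈ 1.6802

1.6802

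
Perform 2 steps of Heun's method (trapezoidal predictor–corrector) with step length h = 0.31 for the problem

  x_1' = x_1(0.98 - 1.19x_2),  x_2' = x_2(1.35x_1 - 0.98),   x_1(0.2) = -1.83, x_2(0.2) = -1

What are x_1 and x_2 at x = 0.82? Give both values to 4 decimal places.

-4.0269, -0.4050

Heun on (x_1,x_2): k1 = f(x_n, state_n); k2 = f(x_n + h, state_n + h·k1); state_{n+1} = state_n + (h/2)·(k1 + k2).
0.200000: (-1.830000, -1.000000)
  k1 = (-3.971100, 3.450500)
  predictor → (-3.061041, 0.069655)
  k2 = (-2.746092, -0.356105)
  → (-2.871165, -0.520369)
0.510000: (-2.871165, -0.520369)
  k1 = (-4.591678, 2.526948)
  predictor → (-4.294585, 0.262985)
  k2 = (-2.864693, -1.782432)
  → (-4.026902, -0.404969)
(x_1(0.82), x_2(0.82)) ≈ (-4.0269, -0.4050)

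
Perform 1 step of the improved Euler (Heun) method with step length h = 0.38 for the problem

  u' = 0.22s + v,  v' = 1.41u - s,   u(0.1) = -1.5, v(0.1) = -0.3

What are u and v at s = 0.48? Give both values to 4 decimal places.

-1.7497, -1.2422

Heun on (u,v): k1 = f(s_n, state_n); k2 = f(s_n + h, state_n + h·k1); state_{n+1} = state_n + (h/2)·(k1 + k2).
0.100000: (-1.500000, -0.300000)
  k1 = (-0.278000, -2.215000)
  predictor → (-1.605640, -1.141700)
  k2 = (-1.036100, -2.743952)
  → (-1.749679, -1.242201)
(u(0.48), v(0.48)) ≈ (-1.7497, -1.2422)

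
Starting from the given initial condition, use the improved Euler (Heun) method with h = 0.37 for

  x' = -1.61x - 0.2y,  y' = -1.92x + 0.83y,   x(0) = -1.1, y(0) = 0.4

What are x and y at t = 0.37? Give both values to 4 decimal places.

-0.6941, 1.2209

Heun on (x,y): k1 = f(t_n, state_n); k2 = f(t_n + h, state_n + h·k1); state_{n+1} = state_n + (h/2)·(k1 + k2).
0.000000: (-1.100000, 0.400000)
  k1 = (1.691000, 2.444000)
  predictor → (-0.474330, 1.304280)
  k2 = (0.502815, 1.993266)
  → (-0.694144, 1.220894)
(x(0.37), y(0.37)) ≈ (-0.6941, 1.2209)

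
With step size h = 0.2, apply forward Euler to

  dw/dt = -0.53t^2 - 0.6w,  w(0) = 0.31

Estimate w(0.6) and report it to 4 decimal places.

Euler: w_{n+1} = w_n + h·f(t_n, w_n).
t=0.000000, w=0.310000: f=-0.186000 → w ← 0.310000 + 0.2·(-0.186000) = 0.272800
t=0.200000, w=0.272800: f=-0.184880 → w ← 0.272800 + 0.2·(-0.184880) = 0.235824
t=0.400000, w=0.235824: f=-0.226294 → w ← 0.235824 + 0.2·(-0.226294) = 0.190565
w(0.6) ≈ 0.1906

0.1906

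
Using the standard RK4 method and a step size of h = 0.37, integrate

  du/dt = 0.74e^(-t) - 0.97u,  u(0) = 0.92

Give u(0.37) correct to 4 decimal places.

0.8327

RK4: k1 = f(t_n, u_n); k2 = f(t_n + h/2, u_n + (h/2)·k1); k3 = f(t_n + h/2, u_n + (h/2)·k2); k4 = f(t_n + h, u_n + h·k3); u_{n+1} = u_n + (h/6)·(k1 + 2k2 + 2k3 + k4).
t=0.000000, u=0.920000:
  k1 = f(0.000000, 0.920000) = -0.152400
  k2 = f(0.185000, 0.891806) = -0.250035
  k3 = f(0.185000, 0.873744) = -0.232514
  k4 = f(0.370000, 0.833970) = -0.297807
  u ← 0.920000 + (0.37/6)·(k1 + 2k2 + 2k3 + k4) = 0.832723
u(0.37) ≈ 0.8327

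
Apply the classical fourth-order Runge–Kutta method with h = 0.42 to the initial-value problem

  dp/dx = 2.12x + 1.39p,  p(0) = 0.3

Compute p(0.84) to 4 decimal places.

RK4: k1 = f(x_n, p_n); k2 = f(x_n + h/2, p_n + (h/2)·k1); k3 = f(x_n + h/2, p_n + (h/2)·k2); k4 = f(x_n + h, p_n + h·k3); p_{n+1} = p_n + (h/6)·(k1 + 2k2 + 2k3 + k4).
x=0.000000, p=0.300000:
  k1 = f(0.000000, 0.300000) = 0.417000
  k2 = f(0.210000, 0.387570) = 0.983922
  k3 = f(0.210000, 0.506624) = 1.149407
  k4 = f(0.420000, 0.782751) = 1.978424
  p ← 0.300000 + (0.42/6)·(k1 + 2k2 + 2k3 + k4) = 0.766346
x=0.420000, p=0.766346:
  k1 = f(0.420000, 0.766346) = 1.955621
  k2 = f(0.630000, 1.177026) = 2.971666
  k3 = f(0.630000, 1.390396) = 3.268250
  k4 = f(0.840000, 2.139011) = 4.754025
  p ← 0.766346 + (0.42/6)·(k1 + 2k2 + 2k3 + k4) = 2.109609
p(0.84) ≈ 2.1096

2.1096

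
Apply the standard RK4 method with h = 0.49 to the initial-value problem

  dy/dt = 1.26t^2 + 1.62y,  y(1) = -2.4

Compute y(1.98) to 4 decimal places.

-5.8749

RK4: k1 = f(t_n, y_n); k2 = f(t_n + h/2, y_n + (h/2)·k1); k3 = f(t_n + h/2, y_n + (h/2)·k2); k4 = f(t_n + h, y_n + h·k3); y_{n+1} = y_n + (h/6)·(k1 + 2k2 + 2k3 + k4).
t=1.000000, y=-2.400000:
  k1 = f(1.000000, -2.400000) = -2.628000
  k2 = f(1.245000, -3.043860) = -2.978022
  k3 = f(1.245000, -3.129615) = -3.116945
  k4 = f(1.490000, -3.927303) = -3.564905
  y ← -2.400000 + (0.49/6)·(k1 + 2k2 + 2k3 + k4) = -3.901265
t=1.490000, y=-3.901265:
  k1 = f(1.490000, -3.901265) = -3.522724
  k2 = f(1.735000, -4.764332) = -3.925335
  k3 = f(1.735000, -4.862972) = -4.085132
  k4 = f(1.980000, -5.902980) = -4.623123
  y ← -3.901265 + (0.49/6)·(k1 + 2k2 + 2k3 + k4) = -5.874886
y(1.98) ≈ -5.8749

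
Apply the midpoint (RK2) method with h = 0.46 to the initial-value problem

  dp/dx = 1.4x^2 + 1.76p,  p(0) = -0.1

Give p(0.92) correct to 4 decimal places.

Midpoint: k1 = f(x_n, p_n); k2 = f(x_n + h/2, p_n + (h/2)·k1); p_{n+1} = p_n + h·k2.
x=0.000000, p=-0.100000:
  k1 = f(0.000000, -0.100000) = -0.176000
  k2 = f(0.230000, -0.140480) = -0.173185
  p ← -0.100000 + 0.46·(-0.173185) = -0.179665
x=0.460000, p=-0.179665:
  k1 = f(0.460000, -0.179665) = -0.019970
  k2 = f(0.690000, -0.184258) = 0.342246
  p ← -0.179665 + 0.46·0.342246 = -0.022232
p(0.92) ≈ -0.0222

-0.0222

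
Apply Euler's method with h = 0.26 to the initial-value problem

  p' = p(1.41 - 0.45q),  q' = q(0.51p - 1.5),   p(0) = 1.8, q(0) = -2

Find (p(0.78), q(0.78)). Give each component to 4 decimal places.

7.0510, -2.0340

Euler on (p,q): p_{n+1} = p_n + h·p', q_{n+1} = q_n + h·q'.
0.000000: (1.800000, -2.000000); f=(4.158000, 1.164000) → (2.881080, -1.697360)
0.260000: (2.881080, -1.697360); f=(6.262926, 0.052023) → (4.509441, -1.683834)
0.520000: (4.509441, -1.683834); f=(9.775229, -1.346755) → (7.051000, -2.033991)
(p(0.78), q(0.78)) ≈ (7.0510, -2.0340)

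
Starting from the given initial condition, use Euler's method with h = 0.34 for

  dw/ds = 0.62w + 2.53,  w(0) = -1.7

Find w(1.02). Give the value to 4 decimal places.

Euler: w_{n+1} = w_n + h·f(s_n, w_n).
s=0.000000, w=-1.700000: f=1.476000 → w ← -1.700000 + 0.34·1.476000 = -1.198160
s=0.340000, w=-1.198160: f=1.787141 → w ← -1.198160 + 0.34·1.787141 = -0.590532
s=0.680000, w=-0.590532: f=2.163870 → w ← -0.590532 + 0.34·2.163870 = 0.145184
w(1.02) ≈ 0.1452

0.1452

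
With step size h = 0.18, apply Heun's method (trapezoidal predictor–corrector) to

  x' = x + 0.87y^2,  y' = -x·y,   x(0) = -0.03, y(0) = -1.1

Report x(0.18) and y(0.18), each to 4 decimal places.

Heun on (x,y): k1 = f(t_n, state_n); k2 = f(t_n + h, state_n + h·k1); state_{n+1} = state_n + (h/2)·(k1 + k2).
0.000000: (-0.030000, -1.100000)
  k1 = (1.022700, -0.033000)
  predictor → (0.154086, -1.105940)
  k2 = (1.218186, 0.170410)
  → (0.171680, -1.087633)
(x(0.18), y(0.18)) ≈ (0.1717, -1.0876)

0.1717, -1.0876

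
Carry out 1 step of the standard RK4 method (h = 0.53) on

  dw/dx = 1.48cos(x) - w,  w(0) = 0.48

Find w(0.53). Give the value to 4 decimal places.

0.8591

RK4: k1 = f(x_n, w_n); k2 = f(x_n + h/2, w_n + (h/2)·k1); k3 = f(x_n + h/2, w_n + (h/2)·k2); k4 = f(x_n + h, w_n + h·k3); w_{n+1} = w_n + (h/6)·(k1 + 2k2 + 2k3 + k4).
x=0.000000, w=0.480000:
  k1 = f(0.000000, 0.480000) = 1.000000
  k2 = f(0.265000, 0.745000) = 0.683337
  k3 = f(0.265000, 0.661084) = 0.767253
  k4 = f(0.530000, 0.886644) = 0.390311
  w ← 0.480000 + (0.53/6)·(k1 + 2k2 + 2k3 + k4) = 0.859082
w(0.53) ≈ 0.8591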